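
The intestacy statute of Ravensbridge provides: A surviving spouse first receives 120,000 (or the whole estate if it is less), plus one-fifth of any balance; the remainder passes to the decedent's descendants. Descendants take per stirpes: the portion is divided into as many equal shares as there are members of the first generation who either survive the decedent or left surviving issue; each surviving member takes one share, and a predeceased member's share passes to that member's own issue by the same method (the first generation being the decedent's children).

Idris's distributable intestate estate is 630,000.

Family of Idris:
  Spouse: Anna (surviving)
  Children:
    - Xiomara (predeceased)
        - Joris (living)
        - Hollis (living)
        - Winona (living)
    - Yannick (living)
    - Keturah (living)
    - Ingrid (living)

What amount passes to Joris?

Joris receives 34,000.

Anna first takes 120,000, leaving a balance of 510,000. Anna then takes one-fifth of the balance (102,000), for a total of 222,000. The remaining 408,000 passes to the descendants.
The descendants' portion (408,000) is divided into 4 shares of 102,000: Yannick, Keturah, and Ingrid each take 102,000; Xiomara's 102,000 share passes to Xiomara's issue.
Xiomara's share (102,000) is divided into 3 shares of 34,000: Joris, Hollis, and Winona each take 34,000.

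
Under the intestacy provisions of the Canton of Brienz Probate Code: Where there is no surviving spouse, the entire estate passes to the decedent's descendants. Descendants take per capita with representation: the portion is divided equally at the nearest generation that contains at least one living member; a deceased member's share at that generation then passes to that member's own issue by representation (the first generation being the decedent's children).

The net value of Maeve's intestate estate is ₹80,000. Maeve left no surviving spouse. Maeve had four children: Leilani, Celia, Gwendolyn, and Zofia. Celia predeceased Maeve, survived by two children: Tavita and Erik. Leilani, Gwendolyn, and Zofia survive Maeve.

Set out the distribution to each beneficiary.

The entire ₹80,000 passes to the descendants.
That amount (₹80,000) is divided into 4 shares of ₹20,000: Leilani, Gwendolyn, and Zofia each take ₹20,000; Celia's ₹20,000 share passes to Celia's issue.
Celia's share (₹20,000) is divided into 2 shares of ₹10,000: Tavita and Erik each take ₹10,000.

Leilani: ₹20,000; Tavita: ₹10,000; Erik: ₹10,000; Gwendolyn: ₹20,000; Zofia: ₹20,000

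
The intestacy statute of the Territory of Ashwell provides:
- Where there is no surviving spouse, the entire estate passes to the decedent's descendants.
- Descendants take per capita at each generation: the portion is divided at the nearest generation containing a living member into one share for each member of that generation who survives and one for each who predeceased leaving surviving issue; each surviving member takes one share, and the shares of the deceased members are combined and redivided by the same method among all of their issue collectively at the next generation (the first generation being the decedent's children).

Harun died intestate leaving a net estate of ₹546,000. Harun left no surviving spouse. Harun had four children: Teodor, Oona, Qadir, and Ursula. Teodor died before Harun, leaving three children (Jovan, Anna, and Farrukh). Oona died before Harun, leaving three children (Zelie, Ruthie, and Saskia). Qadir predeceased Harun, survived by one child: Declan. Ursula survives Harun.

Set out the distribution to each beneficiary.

The entire ₹546,000 passes to the descendants.
That amount (₹546,000) is divided at the children's generation into 4 shares of ₹136,500. Ursula takes ₹136,500. The 3 shares of the deceased (Teodor, Oona, and Qadir) are combined into a pool of ₹409,500.
That pool (₹409,500) is divided at the grandchildren's generation equally among Jovan, Anna, Farrukh, Zelie, Ruthie, Saskia, and Declan: ₹58,500 each.

Jovan: ₹58,500; Anna: ₹58,500; Farrukh: ₹58,500; Zelie: ₹58,500; Ruthie: ₹58,500; Saskia: ₹58,500; Declan: ₹58,500; Ursula: ₹136,500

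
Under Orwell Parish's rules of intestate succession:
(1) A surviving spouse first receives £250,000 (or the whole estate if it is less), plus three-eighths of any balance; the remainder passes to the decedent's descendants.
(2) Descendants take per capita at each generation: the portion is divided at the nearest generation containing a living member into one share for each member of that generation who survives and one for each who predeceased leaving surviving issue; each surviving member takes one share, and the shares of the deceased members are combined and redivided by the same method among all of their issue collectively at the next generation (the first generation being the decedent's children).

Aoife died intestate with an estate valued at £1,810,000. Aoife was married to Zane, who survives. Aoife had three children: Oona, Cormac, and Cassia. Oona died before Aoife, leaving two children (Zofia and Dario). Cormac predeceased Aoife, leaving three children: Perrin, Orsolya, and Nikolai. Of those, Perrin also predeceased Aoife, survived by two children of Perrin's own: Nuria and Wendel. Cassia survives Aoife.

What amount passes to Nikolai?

Zane first takes £250,000, leaving a balance of £1,560,000. Zane then takes three-eighths of the balance (£585,000), for a total of £835,000. The remaining £975,000 passes to the descendants.
The descendants' portion (£975,000) is divided at the children's generation into 3 shares of £325,000. Cassia takes £325,000. The 2 shares of the deceased (Oona and Cormac) are combined into a pool of £650,000.
That pool (£650,000) is divided at the grandchildren's generation into 5 shares of £130,000. Zofia, Dario, Orsolya, and Nikolai each take £130,000. The remaining share for the deceased Perrin (£130,000) is carried to the next generation.
That pool (£130,000) is divided at the great-grandchildren's generation equally among Nuria and Wendel: £65,000 each.

Nikolai receives £130,000.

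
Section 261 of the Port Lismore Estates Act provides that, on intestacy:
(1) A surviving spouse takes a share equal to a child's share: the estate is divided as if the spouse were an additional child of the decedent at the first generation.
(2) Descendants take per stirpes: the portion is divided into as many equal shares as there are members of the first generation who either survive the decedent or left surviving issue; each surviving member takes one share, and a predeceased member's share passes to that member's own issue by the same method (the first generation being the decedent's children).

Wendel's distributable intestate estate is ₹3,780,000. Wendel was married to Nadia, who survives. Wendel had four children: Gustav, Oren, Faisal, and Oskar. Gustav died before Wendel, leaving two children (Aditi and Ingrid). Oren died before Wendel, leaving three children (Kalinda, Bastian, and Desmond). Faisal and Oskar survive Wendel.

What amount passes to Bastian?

The spouse counts as an additional share at the children's level, so there are 5 primary shares of ₹756,000. Nadia takes one such share (₹756,000).
The children's combined portion (₹3,024,000) is divided into 4 shares of ₹756,000: Faisal and Oskar each take ₹756,000; Gustav's ₹756,000 share passes to Gustav's issue; Oren's ₹756,000 share passes to Oren's issue.
Gustav's share (₹756,000) is divided into 2 shares of ₹378,000: Aditi and Ingrid each take ₹378,000.
Oren's share (₹756,000) is divided into 3 shares of ₹252,000: Kalinda, Bastian, and Desmond each take ₹252,000.

Bastian receives ₹252,000.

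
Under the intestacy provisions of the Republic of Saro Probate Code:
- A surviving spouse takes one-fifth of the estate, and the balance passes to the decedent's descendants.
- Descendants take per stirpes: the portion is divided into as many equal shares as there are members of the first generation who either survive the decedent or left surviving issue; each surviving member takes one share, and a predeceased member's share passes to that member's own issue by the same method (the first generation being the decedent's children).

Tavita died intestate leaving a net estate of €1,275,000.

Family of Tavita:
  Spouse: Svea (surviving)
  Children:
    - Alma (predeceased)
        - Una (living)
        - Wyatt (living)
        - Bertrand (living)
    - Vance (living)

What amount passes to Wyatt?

Wyatt receives €170,000.

Svea takes one-fifth of €1,275,000 = €255,000. The remaining €1,020,000 passes to the descendants.
The descendants' portion (€1,020,000) is divided into 2 shares of €510,000: Vance takes €510,000; Alma's €510,000 share passes to Alma's issue.
Alma's share (€510,000) is divided into 3 shares of €170,000: Una, Wyatt, and Bertrand each take €170,000.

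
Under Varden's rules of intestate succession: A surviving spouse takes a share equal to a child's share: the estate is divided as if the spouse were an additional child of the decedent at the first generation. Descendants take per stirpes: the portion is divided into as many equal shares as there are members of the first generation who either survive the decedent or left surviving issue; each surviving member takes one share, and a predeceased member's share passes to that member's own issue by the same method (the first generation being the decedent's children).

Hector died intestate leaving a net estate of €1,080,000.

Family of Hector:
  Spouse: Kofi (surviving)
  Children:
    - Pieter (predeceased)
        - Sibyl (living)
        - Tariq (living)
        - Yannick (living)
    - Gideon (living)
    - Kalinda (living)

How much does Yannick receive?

The spouse counts as an additional share at the children's level, so there are 4 primary shares of €270,000. Kofi takes one such share (€270,000).
The children's combined portion (€810,000) is divided into 3 shares of €270,000: Gideon and Kalinda each take €270,000; Pieter's €270,000 share passes to Pieter's issue.
Pieter's share (€270,000) is divided into 3 shares of €90,000: Sibyl, Tariq, and Yannick each take €90,000.

Yannick receives €90,000.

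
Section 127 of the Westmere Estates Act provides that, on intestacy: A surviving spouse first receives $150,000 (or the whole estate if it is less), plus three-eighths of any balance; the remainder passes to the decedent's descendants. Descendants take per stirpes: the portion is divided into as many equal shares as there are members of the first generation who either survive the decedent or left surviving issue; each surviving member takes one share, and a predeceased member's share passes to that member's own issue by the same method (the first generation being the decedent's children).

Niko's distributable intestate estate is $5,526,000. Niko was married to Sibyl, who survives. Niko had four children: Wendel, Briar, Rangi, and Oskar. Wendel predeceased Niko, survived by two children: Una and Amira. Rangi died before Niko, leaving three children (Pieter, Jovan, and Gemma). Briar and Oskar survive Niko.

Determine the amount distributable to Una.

Sibyl first takes $150,000, leaving a balance of $5,376,000. Sibyl then takes three-eighths of the balance ($2,016,000), for a total of $2,166,000. The remaining $3,360,000 passes to the descendants.
The descendants' portion ($3,360,000) is divided into 4 shares of $840,000: Briar and Oskar each take $840,000; Wendel's $840,000 share passes to Wendel's issue; Rangi's $840,000 share passes to Rangi's issue.
Wendel's share ($840,000) is divided into 2 shares of $420,000: Una and Amira each take $420,000.
Rangi's share ($840,000) is divided into 3 shares of $280,000: Pieter, Jovan, and Gemma each take $280,000.

Una receives $420,000.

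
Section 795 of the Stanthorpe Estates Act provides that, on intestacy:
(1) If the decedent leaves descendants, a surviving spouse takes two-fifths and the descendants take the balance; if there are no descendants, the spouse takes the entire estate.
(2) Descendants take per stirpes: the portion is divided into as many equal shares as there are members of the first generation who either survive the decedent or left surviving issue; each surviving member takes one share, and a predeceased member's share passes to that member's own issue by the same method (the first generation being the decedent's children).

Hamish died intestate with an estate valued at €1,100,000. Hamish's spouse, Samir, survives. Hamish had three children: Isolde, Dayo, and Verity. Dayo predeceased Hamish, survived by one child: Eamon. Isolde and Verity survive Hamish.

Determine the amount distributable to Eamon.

Samir takes two-fifths of €1,100,000 = €440,000. The remaining €660,000 passes to the descendants.
The descendants' portion (€660,000) is divided into 3 shares of €220,000: Isolde and Verity each take €220,000; Dayo's €220,000 share passes to Dayo's issue.
Dayo's share (€220,000) passes entirely to Eamon.

Eamon receives €220,000.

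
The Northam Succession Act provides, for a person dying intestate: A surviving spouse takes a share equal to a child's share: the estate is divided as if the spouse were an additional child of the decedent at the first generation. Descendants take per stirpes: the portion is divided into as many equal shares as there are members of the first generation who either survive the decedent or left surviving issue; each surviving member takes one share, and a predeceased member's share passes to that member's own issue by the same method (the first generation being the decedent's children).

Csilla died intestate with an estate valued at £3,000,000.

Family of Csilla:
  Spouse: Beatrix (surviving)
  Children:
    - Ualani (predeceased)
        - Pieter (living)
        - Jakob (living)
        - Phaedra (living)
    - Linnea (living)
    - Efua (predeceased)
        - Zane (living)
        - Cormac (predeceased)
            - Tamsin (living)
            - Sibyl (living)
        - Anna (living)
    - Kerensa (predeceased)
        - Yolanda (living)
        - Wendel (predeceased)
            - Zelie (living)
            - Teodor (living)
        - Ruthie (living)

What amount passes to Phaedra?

The spouse counts as an additional share at the children's level, so there are 5 primary shares of £600,000. Beatrix takes one such share (£600,000).
The children's combined portion (£2,400,000) is divided into 4 shares of £600,000: Linnea takes £600,000; Ualani's £600,000 share passes to Ualani's issue; Efua's £600,000 share passes to Efua's issue; Kerensa's £600,000 share passes to Kerensa's issue.
Ualani's share (£600,000) is divided into 3 shares of £200,000: Pieter, Jakob, and Phaedra each take £200,000.
Efua's share (£600,000) is divided into 3 shares of £200,000: Zane and Anna each take £200,000; Cormac's £200,000 share passes to Cormac's issue.
Cormac's share (£200,000) is divided into 2 shares of £100,000: Tamsin and Sibyl each take £100,000.
Kerensa's share (£600,000) is divided into 3 shares of £200,000: Yolanda and Ruthie each take £200,000; Wendel's £200,000 share passes to Wendel's issue.
Wendel's share (£200,000) is divided into 2 shares of £100,000: Zelie and Teodor each take £100,000.

Phaedra receives £200,000.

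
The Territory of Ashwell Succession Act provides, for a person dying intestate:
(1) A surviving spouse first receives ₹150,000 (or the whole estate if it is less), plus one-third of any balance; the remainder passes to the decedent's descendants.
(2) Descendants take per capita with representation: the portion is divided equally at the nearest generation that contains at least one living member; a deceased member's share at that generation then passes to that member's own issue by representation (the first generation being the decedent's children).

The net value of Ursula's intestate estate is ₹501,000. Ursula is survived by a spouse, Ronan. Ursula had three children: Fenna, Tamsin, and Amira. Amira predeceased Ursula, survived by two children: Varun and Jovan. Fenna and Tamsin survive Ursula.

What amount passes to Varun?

Ronan first takes ₹150,000, leaving a balance of ₹351,000. Ronan then takes one-third of the balance (₹117,000), for a total of ₹267,000. The remaining ₹234,000 passes to the descendants.
The descendants' portion (₹234,000) is divided into 3 shares of ₹78,000: Fenna and Tamsin each take ₹78,000; Amira's ₹78,000 share passes to Amira's issue.
Amira's share (₹78,000) is divided into 2 shares of ₹39,000: Varun and Jovan each take ₹39,000.

Varun receives ₹39,000.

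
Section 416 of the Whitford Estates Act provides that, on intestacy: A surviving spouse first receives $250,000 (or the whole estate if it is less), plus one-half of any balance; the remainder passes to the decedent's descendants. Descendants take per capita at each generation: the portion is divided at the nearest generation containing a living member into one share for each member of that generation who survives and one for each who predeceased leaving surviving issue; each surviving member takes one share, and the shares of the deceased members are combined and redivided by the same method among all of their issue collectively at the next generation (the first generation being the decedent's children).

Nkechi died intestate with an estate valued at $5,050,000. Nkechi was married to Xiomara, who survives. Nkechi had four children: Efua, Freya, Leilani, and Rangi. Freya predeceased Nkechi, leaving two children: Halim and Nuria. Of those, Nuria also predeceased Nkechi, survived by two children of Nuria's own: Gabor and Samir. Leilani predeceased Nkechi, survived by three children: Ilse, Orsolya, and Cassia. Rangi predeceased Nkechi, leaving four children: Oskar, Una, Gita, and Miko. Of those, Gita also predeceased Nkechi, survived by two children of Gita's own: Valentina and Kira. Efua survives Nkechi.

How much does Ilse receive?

Ilse receives $200,000.

Xiomara first takes $250,000, leaving a balance of $4,800,000. Xiomara then takes one-half of the balance ($2,400,000), for a total of $2,650,000. The remaining $2,400,000 passes to the descendants.
The descendants' portion ($2,400,000) is divided at the children's generation into 4 shares of $600,000. Efua takes $600,000. The 3 shares of the deceased (Freya, Leilani, and Rangi) are combined into a pool of $1,800,000.
That pool ($1,800,000) is divided at the grandchildren's generation into 9 shares of $200,000. Halim, Ilse, Orsolya, Cassia, Oskar, Una, and Miko each take $200,000. The 2 shares of the deceased (Nuria and Gita) are combined into a pool of $400,000.
That pool ($400,000) is divided at the great-grandchildren's generation equally among Gabor, Samir, Valentina, and Kira: $100,000 each.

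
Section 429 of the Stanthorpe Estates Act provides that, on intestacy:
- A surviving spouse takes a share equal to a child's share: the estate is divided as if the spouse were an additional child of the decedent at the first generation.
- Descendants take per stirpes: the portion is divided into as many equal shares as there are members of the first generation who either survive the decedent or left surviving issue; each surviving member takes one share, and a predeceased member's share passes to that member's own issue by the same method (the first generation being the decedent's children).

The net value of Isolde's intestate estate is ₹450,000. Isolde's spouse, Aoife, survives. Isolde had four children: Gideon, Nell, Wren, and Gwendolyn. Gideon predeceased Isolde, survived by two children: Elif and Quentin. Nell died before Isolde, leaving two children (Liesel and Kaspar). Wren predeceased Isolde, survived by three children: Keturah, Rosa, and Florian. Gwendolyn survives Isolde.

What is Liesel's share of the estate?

Liesel receives ₹45,000.

The spouse counts as an additional share at the children's level, so there are 5 primary shares of ₹90,000. Aoife takes one such share (₹90,000).
The children's combined portion (₹360,000) is divided into 4 shares of ₹90,000: Gwendolyn takes ₹90,000; Gideon's ₹90,000 share passes to Gideon's issue; Nell's ₹90,000 share passes to Nell's issue; Wren's ₹90,000 share passes to Wren's issue.
Gideon's share (₹90,000) is divided into 2 shares of ₹45,000: Elif and Quentin each take ₹45,000.
Nell's share (₹90,000) is divided into 2 shares of ₹45,000: Liesel and Kaspar each take ₹45,000.
Wren's share (₹90,000) is divided into 3 shares of ₹30,000: Keturah, Rosa, and Florian each take ₹30,000.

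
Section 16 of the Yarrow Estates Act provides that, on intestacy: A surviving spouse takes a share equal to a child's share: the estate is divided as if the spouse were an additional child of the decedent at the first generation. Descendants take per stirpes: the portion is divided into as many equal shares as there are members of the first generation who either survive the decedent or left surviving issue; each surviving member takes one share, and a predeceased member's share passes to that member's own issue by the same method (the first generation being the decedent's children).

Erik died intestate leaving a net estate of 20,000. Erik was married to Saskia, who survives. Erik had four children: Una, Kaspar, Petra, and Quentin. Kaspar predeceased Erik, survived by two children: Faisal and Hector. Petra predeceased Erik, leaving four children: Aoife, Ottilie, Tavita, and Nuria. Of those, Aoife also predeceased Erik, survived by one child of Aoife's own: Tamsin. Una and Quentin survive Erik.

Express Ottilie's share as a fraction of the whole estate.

Ottilie receives 1/20 of the estate.

The spouse counts as an additional share at the children's level, so there are 5 primary shares of 4,000. Saskia takes one such share (4,000).
The children's combined portion (16,000) is divided into 4 shares of 4,000: Una and Quentin each take 4,000; Kaspar's 4,000 share passes to Kaspar's issue; Petra's 4,000 share passes to Petra's issue.
Kaspar's share (4,000) is divided into 2 shares of 2,000: Faisal and Hector each take 2,000.
Petra's share (4,000) is divided into 4 shares of 1,000: Ottilie, Tavita, and Nuria each take 1,000; Aoife's 1,000 share passes to Aoife's issue.
Aoife's share (1,000) passes entirely to Tamsin.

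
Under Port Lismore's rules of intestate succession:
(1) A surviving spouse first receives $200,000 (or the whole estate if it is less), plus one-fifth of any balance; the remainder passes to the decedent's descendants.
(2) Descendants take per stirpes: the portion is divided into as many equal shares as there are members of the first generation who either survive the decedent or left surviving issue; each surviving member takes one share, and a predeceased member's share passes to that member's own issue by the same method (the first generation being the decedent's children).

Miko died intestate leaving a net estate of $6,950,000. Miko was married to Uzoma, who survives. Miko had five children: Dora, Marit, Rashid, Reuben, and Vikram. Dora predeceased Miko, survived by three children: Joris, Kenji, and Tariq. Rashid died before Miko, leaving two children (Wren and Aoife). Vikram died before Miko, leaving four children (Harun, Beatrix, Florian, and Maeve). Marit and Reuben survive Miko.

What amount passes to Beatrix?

Beatrix receives $270,000.

Uzoma first takes $200,000, leaving a balance of $6,750,000. Uzoma then takes one-fifth of the balance ($1,350,000), for a total of $1,550,000. The remaining $5,400,000 passes to the descendants.
The descendants' portion ($5,400,000) is divided into 5 shares of $1,080,000: Marit and Reuben each take $1,080,000; Dora's $1,080,000 share passes to Dora's issue; Rashid's $1,080,000 share passes to Rashid's issue; Vikram's $1,080,000 share passes to Vikram's issue.
Dora's share ($1,080,000) is divided into 3 shares of $360,000: Joris, Kenji, and Tariq each take $360,000.
Rashid's share ($1,080,000) is divided into 2 shares of $540,000: Wren and Aoife each take $540,000.
Vikram's share ($1,080,000) is divided into 4 shares of $270,000: Harun, Beatrix, Florian, and Maeve each take $270,000.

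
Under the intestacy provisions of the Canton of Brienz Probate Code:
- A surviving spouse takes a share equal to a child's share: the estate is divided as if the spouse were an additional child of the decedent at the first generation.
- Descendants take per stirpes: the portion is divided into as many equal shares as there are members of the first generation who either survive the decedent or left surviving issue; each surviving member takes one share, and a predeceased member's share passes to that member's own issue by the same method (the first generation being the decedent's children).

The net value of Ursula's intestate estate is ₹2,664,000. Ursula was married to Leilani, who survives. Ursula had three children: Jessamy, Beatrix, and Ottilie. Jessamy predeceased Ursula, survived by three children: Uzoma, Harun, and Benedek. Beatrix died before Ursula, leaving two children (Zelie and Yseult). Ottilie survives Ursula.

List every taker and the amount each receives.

Leilani: ₹666,000; Uzoma: ₹222,000; Harun: ₹222,000; Benedek: ₹222,000; Zelie: ₹333,000; Yseult: ₹333,000; Ottilie: ₹666,000

The spouse counts as an additional share at the children's level, so there are 4 primary shares of ₹666,000. Leilani takes one such share (₹666,000).
The children's combined portion (₹1,998,000) is divided into 3 shares of ₹666,000: Ottilie takes ₹666,000; Jessamy's ₹666,000 share passes to Jessamy's issue; Beatrix's ₹666,000 share passes to Beatrix's issue.
Jessamy's share (₹666,000) is divided into 3 shares of ₹222,000: Uzoma, Harun, and Benedek each take ₹222,000.
Beatrix's share (₹666,000) is divided into 2 shares of ₹333,000: Zelie and Yseult each take ₹333,000.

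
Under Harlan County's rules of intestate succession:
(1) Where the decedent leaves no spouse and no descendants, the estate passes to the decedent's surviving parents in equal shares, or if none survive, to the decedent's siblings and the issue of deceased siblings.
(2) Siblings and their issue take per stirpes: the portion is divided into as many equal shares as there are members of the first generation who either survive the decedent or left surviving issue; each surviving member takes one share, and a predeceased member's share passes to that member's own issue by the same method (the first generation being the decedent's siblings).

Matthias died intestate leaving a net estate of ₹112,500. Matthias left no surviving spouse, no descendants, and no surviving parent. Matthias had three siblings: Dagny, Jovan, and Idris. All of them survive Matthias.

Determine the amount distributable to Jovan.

Jovan receives ₹37,500.

The entire ₹112,500 passes to the siblings and their issue.
That amount (₹112,500) is divided into 3 shares of ₹37,500: Dagny, Jovan, and Idris each take ₹37,500.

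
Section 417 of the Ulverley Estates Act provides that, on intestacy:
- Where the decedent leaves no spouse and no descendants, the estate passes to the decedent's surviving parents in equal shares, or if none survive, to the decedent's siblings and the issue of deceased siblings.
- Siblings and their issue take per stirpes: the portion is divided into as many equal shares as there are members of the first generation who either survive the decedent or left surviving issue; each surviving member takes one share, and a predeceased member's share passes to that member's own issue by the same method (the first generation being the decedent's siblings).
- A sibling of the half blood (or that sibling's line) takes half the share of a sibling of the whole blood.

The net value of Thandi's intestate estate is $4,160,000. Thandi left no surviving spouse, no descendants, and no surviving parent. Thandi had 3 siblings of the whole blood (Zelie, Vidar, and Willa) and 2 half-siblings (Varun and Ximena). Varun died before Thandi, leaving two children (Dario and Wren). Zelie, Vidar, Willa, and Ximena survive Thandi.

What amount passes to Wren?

Wren receives $260,000.

The entire $4,160,000 passes to the siblings and their issue.
Counting each half-blood sibling's line as half a unit, there are 4 units in $4,160,000, so one unit is $1,040,000. Whole-blood lines (Zelie, Vidar, and Willa) take $1,040,000 each; half-blood lines (Varun and Ximena) take $520,000 each.
Varun's share ($520,000) is divided into 2 shares of $260,000: Dario and Wren each take $260,000.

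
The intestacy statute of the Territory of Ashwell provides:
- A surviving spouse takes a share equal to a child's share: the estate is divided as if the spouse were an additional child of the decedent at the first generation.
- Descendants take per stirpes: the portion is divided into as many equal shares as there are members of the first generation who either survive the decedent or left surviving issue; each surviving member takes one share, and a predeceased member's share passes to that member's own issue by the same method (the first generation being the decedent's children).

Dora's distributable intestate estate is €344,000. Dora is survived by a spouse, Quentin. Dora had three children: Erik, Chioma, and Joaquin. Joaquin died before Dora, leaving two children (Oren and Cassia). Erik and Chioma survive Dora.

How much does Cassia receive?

Cassia receives €43,000.

The spouse counts as an additional share at the children's level, so there are 4 primary shares of €86,000. Quentin takes one such share (€86,000).
The children's combined portion (€258,000) is divided into 3 shares of €86,000: Erik and Chioma each take €86,000; Joaquin's €86,000 share passes to Joaquin's issue.
Joaquin's share (€86,000) is divided into 2 shares of €43,000: Oren and Cassia each take €43,000.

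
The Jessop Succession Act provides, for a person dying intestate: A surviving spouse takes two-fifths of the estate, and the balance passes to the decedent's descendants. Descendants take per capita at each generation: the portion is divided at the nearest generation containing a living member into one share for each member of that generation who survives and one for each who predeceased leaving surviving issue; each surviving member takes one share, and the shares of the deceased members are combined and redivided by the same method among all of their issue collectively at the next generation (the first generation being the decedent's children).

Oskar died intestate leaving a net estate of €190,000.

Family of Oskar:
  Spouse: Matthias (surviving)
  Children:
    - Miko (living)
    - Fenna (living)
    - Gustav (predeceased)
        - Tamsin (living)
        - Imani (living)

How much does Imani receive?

Imani receives €19,000.

Matthias takes two-fifths of €190,000 = €76,000. The remaining €114,000 passes to the descendants.
The descendants' portion (€114,000) is divided at the children's generation into 3 shares of €38,000. Miko and Fenna each take €38,000. The remaining share for the deceased Gustav (€38,000) is carried to the next generation.
That pool (€38,000) is divided at the grandchildren's generation equally among Tamsin and Imani: €19,000 each.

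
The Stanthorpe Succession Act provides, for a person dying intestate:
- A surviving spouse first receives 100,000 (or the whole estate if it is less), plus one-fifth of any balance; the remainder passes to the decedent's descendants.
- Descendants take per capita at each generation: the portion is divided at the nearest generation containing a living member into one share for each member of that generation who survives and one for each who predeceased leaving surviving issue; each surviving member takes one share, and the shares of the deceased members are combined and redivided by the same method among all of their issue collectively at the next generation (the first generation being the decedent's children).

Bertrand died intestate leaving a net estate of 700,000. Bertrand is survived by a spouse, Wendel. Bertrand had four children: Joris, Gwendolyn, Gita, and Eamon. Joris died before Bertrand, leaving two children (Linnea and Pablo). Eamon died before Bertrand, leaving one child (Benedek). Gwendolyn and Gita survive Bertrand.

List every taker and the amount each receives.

Wendel: 220,000; Linnea: 80,000; Pablo: 80,000; Gwendolyn: 120,000; Gita: 120,000; Benedek: 80,000

Wendel first takes 100,000, leaving a balance of 600,000. Wendel then takes one-fifth of the balance (120,000), for a total of 220,000. The remaining 480,000 passes to the descendants.
The descendants' portion (480,000) is divided at the children's generation into 4 shares of 120,000. Gwendolyn and Gita each take 120,000. The 2 shares of the deceased (Joris and Eamon) are combined into a pool of 240,000.
That pool (240,000) is divided at the grandchildren's generation equally among Linnea, Pablo, and Benedek: 80,000 each.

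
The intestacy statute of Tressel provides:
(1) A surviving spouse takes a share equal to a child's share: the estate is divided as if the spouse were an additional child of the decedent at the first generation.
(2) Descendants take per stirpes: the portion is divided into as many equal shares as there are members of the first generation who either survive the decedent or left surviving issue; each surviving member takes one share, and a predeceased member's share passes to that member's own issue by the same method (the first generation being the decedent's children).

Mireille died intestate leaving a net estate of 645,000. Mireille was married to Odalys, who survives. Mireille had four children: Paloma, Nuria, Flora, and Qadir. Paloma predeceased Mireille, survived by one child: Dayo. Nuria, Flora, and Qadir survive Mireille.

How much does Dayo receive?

The spouse counts as an additional share at the children's level, so there are 5 primary shares of 129,000. Odalys takes one such share (129,000).
The children's combined portion (516,000) is divided into 4 shares of 129,000: Nuria, Flora, and Qadir each take 129,000; Paloma's 129,000 share passes to Paloma's issue.
Paloma's share (129,000) passes entirely to Dayo.

Dayo receives 129,000.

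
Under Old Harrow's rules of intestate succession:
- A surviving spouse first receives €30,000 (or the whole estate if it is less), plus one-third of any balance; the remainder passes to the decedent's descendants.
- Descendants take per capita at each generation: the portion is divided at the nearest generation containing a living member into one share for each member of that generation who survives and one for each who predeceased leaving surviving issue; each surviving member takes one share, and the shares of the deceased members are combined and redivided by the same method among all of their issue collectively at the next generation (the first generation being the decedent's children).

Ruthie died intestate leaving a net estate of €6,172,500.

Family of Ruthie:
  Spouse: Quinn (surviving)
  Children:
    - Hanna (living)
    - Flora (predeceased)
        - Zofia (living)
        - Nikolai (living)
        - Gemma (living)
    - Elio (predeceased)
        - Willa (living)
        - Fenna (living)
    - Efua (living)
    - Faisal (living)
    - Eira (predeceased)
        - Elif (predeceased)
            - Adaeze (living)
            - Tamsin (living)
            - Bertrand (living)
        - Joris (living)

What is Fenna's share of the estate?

Quinn first takes €30,000, leaving a balance of €6,142,500. Quinn then takes one-third of the balance (€2,047,500), for a total of €2,077,500. The remaining €4,095,000 passes to the descendants.
The descendants' portion (€4,095,000) is divided at the children's generation into 6 shares of €682,500. Hanna, Efua, and Faisal each take €682,500. The 3 shares of the deceased (Flora, Elio, and Eira) are combined into a pool of €2,047,500.
That pool (€2,047,500) is divided at the grandchildren's generation into 7 shares of €292,500. Zofia, Nikolai, Gemma, Willa, Fenna, and Joris each take €292,500. The remaining share for the deceased Elif (€292,500) is carried to the next generation.
That pool (€292,500) is divided at the great-grandchildren's generation equally among Adaeze, Tamsin, and Bertrand: €97,500 each.

Fenna receives €292,500.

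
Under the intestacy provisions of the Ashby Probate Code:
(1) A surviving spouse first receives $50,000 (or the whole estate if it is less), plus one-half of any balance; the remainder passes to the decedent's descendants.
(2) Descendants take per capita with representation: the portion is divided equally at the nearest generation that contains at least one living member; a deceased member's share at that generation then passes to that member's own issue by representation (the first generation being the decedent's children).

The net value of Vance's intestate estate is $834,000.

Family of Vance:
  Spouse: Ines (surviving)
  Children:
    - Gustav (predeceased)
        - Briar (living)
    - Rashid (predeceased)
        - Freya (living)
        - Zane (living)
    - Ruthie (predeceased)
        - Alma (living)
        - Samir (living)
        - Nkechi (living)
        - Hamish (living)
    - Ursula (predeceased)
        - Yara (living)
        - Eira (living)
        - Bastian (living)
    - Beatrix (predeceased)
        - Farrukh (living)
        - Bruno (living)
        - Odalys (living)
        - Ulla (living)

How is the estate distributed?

Ines first takes $50,000, leaving a balance of $784,000. Ines then takes one-half of the balance ($392,000), for a total of $442,000. The remaining $392,000 passes to the descendants.
No child survives, so the initial division is made at the grandchildren's generation.
The descendants' portion ($392,000) is divided into 14 shares of $28,000: Briar, Freya, Zane, Alma, Samir, Nkechi, Hamish, Yara, Eira, Bastian, Farrukh, Bruno, Odalys, and Ulla each take $28,000.

Ines: $442,000; Briar: $28,000; Freya: $28,000; Zane: $28,000; Alma: $28,000; Samir: $28,000; Nkechi: $28,000; Hamish: $28,000; Yara: $28,000; Eira: $28,000; Bastian: $28,000; Farrukh: $28,000; Bruno: $28,000; Odalys: $28,000; Ulla: $28,000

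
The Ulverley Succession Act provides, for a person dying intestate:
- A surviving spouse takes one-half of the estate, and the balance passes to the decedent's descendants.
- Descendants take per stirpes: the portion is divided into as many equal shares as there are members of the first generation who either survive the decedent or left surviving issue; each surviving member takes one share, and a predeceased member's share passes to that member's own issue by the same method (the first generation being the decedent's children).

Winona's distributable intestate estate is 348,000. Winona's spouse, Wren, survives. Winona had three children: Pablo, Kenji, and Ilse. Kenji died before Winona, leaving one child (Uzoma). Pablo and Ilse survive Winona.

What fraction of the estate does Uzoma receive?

Uzoma receives 1/6 of the estate.

Wren takes one-half of 348,000 = 174,000. The remaining 174,000 passes to the descendants.
The descendants' portion (174,000) is divided into 3 shares of 58,000: Pablo and Ilse each take 58,000; Kenji's 58,000 share passes to Kenji's issue.
Kenji's share (58,000) passes entirely to Uzoma.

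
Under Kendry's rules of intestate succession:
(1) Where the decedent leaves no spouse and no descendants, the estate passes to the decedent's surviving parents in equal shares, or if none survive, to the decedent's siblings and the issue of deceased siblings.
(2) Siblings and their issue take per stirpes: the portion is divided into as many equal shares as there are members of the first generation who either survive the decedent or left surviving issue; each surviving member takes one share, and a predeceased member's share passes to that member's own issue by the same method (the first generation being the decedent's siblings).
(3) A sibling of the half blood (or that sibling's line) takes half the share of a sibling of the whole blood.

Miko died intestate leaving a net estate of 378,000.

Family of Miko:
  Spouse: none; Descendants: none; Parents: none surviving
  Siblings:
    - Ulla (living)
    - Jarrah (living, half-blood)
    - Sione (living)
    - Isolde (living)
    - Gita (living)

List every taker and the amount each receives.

Ulla: 84,000; Jarrah: 42,000; Sione: 84,000; Isolde: 84,000; Gita: 84,000

The entire 378,000 passes to the siblings and their issue.
Counting each half-blood sibling's line as half a unit, there are 9/2 units in 378,000, so one unit is 84,000. Whole-blood lines (Ulla, Sione, Isolde, and Gita) take 84,000 each; half-blood lines (Jarrah) take 42,000 each.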